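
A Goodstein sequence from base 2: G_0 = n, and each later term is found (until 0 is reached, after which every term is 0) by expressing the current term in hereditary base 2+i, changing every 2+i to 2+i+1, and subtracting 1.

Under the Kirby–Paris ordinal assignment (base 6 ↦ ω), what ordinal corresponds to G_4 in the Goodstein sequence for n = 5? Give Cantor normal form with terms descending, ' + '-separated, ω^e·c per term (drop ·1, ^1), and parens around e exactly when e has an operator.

ω^3·3 + ω^2·3 + ω·3 + 1

G_0=5  [base 2] 2^2 + 1  →[2↦3]→  3^3 + 1 = 28  −1 ⇒ G_1=27
G_1=27  [base 3] 3^3  →[3↦4]→  4^4 = 256  −1 ⇒ G_2=255
G_2=255  [base 4] 3·4^3 + 3·4^2 + 3·4 + 3  →[4↦5]→  3·5^3 + 3·5^2 + 3·5 + 3 = 468  −1 ⇒ G_3=467
G_3=467  [base 5] 3·5^3 + 3·5^2 + 3·5 + 2  →[5↦6]→  3·6^3 + 3·6^2 + 3·6 + 2 = 776  −1 ⇒ G_4=775
G_4=775  [base 6] 3·6^3 + 3·6^2 + 3·6 + 1  →[6↦7]→  3·7^3 + 3·7^2 + 3·7 + 1 = 1198  −1 ⇒ G_5=1197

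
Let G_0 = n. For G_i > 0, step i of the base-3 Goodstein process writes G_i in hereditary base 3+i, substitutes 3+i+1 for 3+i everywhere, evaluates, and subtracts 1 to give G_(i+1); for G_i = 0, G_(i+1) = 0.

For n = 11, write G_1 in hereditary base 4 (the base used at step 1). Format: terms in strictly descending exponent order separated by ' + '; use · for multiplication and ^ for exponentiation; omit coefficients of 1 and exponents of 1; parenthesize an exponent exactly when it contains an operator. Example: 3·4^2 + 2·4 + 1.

11 —HB3→ 3^2 + 2 —bump→ 4^2 + 2 = 18 —(−1)→ 17
17 —HB4→ 4^2 + 1 —bump→ 5^2 + 1 = 26 —(−1)→ 25

4^2 + 1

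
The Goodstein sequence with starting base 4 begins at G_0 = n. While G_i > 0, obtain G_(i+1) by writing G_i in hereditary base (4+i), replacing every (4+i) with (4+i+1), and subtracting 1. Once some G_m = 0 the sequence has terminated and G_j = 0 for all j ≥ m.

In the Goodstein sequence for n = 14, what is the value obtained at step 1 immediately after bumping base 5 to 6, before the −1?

base 4: 14 = 3·4 + 2; at 5: 3·5 + 2 = 17; next = 16
base 5: 16 = 3·5 + 1; at 6: 3·6 + 1 = 19; next = 18

19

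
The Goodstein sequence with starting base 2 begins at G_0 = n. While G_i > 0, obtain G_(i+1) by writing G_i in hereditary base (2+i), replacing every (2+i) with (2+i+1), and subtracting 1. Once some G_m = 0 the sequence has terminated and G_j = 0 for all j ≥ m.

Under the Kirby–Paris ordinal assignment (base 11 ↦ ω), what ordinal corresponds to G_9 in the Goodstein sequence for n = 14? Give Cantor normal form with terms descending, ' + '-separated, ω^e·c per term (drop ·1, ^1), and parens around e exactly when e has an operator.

ω^(ω + 1) + ω^5·5 + ω^4·5 + ω^3·5 + ω^2·5 + ω·5

base 2: 14 = 2^(2 + 1) + 2^2 + 2; at 3: 3^(3 + 1) + 3^3 + 3 = 111; next = 110
base 3: 110 = 3^(3 + 1) + 3^3 + 2; at 4: 4^(4 + 1) + 4^4 + 2 = 1282; next = 1281
base 4: 1281 = 4^(4 + 1) + 4^4 + 1; at 5: 5^(5 + 1) + 5^5 + 1 = 18751; next = 18750
base 5: 18750 = 5^(5 + 1) + 5^5; at 6: 6^(6 + 1) + 6^6 = 326592; next = 326591
base 6: 326591 = 6^(6 + 1) + 5·6^5 + 5·6^4 + 5·6^3 + 5·6^2 + 5·6 + 5; at 7: 7^(7 + 1) + 5·7^5 + 5·7^4 + 5·7^3 + 5·7^2 + 5·7 + 5 = 5862841; next = 5862840
base 7: 5862840 = 7^(7 + 1) + 5·7^5 + 5·7^4 + 5·7^3 + 5·7^2 + 5·7 + 4; at 8: 8^(8 + 1) + 5·8^5 + 5·8^4 + 5·8^3 + 5·8^2 + 5·8 + 4 = 134404972; next = 134404971
base 8: 134404971 = 8^(8 + 1) + 5·8^5 + 5·8^4 + 5·8^3 + 5·8^2 + 5·8 + 3; at 9: 9^(9 + 1) + 5·9^5 + 5·9^4 + 5·9^3 + 5·9^2 + 5·9 + 3 = 3487116549; next = 3487116548
base 9: 3487116548 = 9^(9 + 1) + 5·9^5 + 5·9^4 + 5·9^3 + 5·9^2 + 5·9 + 2; at 10: 10^(10 + 1) + 5·10^5 + 5·10^4 + 5·10^3 + 5·10^2 + 5·10 + 2 = 100000555552; next = 100000555551
base 10: 100000555551 = 10^(10 + 1) + 5·10^5 + 5·10^4 + 5·10^3 + 5·10^2 + 5·10 + 1; at 11: 11^(11 + 1) + 5·11^5 + 5·11^4 + 5·11^3 + 5·11^2 + 5·11 + 1 = 3138429262497; next = 3138429262496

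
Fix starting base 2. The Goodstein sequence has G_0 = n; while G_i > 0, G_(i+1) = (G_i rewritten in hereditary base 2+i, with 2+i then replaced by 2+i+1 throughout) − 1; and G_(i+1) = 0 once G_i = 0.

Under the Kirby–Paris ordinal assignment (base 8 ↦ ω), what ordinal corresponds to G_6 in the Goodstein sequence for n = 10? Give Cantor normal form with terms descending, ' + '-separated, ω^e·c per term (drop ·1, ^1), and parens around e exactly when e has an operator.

G_0 = 10. HB_2(10) = 2^(2 + 1) + 2. Bump = 84. G_1 = 83.
G_1 = 83. HB_3(83) = 3^(3 + 1) + 2. Bump = 1026. G_2 = 1025.
G_2 = 1025. HB_4(1025) = 4^(4 + 1) + 1. Bump = 15626. G_3 = 15625.
G_3 = 15625. HB_5(15625) = 5^(5 + 1). Bump = 279936. G_4 = 279935.
G_4 = 279935. HB_6(279935) = 5·6^6 + 5·6^5 + 5·6^4 + 5·6^3 + 5·6^2 + 5·6 + 5. Bump = 4215755. G_5 = 4215754.
G_5 = 4215754. HB_7(4215754) = 5·7^7 + 5·7^5 + 5·7^4 + 5·7^3 + 5·7^2 + 5·7 + 4. Bump = 84073324. G_6 = 84073323.
G_6 = 84073323. HB_8(84073323) = 5·8^8 + 5·8^5 + 5·8^4 + 5·8^3 + 5·8^2 + 5·8 + 3. Bump = 1937434593. G_7 = 1937434592.

ω^ω·5 + ω^5·5 + ω^4·5 + ω^3·5 + ω^2·5 + ω·5 + 3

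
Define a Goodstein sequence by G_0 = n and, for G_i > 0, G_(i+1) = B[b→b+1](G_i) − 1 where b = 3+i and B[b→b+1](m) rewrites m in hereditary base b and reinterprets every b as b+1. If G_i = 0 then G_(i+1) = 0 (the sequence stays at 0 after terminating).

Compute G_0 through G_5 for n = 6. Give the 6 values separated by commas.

6, 7, 7, 7, 7, 7

step 0: 6 = 2·3; sub 4 for 3: 2·4; = 8; G_1 = 8−1 = 7
step 1: 7 = 4 + 3; sub 5 for 4: 5 + 3; = 8; G_2 = 8−1 = 7
step 2: 7 = 5 + 2; sub 6 for 5: 6 + 2; = 8; G_3 = 8−1 = 7
step 3: 7 = 6 + 1; sub 7 for 6: 7 + 1; = 8; G_4 = 8−1 = 7
step 4: 7 = 7; sub 8 for 7: 8; = 8; G_5 = 8−1 = 7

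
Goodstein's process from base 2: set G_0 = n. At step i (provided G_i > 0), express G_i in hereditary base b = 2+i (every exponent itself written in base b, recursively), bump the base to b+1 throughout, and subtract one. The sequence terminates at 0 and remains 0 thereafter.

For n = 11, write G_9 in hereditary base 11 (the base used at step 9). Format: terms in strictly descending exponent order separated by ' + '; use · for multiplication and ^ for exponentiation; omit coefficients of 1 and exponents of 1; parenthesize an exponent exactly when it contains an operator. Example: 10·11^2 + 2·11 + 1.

i=0: 11 = 2^(2 + 1) + 2 + 1 (b=2); 2→3: 3^(3 + 1) + 3 + 1 = 85; 85−1 = 84
i=1: 84 = 3^(3 + 1) + 3 (b=3); 3→4: 4^(4 + 1) + 4 = 1028; 1028−1 = 1027
i=2: 1027 = 4^(4 + 1) + 3 (b=4); 4→5: 5^(5 + 1) + 3 = 15628; 15628−1 = 15627
i=3: 15627 = 5^(5 + 1) + 2 (b=5); 5→6: 6^(6 + 1) + 2 = 279938; 279938−1 = 279937
i=4: 279937 = 6^(6 + 1) + 1 (b=6); 6→7: 7^(7 + 1) + 1 = 5764802; 5764802−1 = 5764801
i=5: 5764801 = 7^(7 + 1) (b=7); 7→8: 8^(8 + 1) = 134217728; 134217728−1 = 134217727
i=6: 134217727 = 7·8^8 + 7·8^7 + 7·8^6 + 7·8^5 + 7·8^4 + 7·8^3 + 7·8^2 + 7·8 + 7 (b=8); 8→9: 7·9^9 + 7·9^7 + 7·9^6 + 7·9^5 + 7·9^4 + 7·9^3 + 7·9^2 + 7·9 + 7 = 2749609303; 2749609303−1 = 2749609302
i=7: 2749609302 = 7·9^9 + 7·9^7 + 7·9^6 + 7·9^5 + 7·9^4 + 7·9^3 + 7·9^2 + 7·9 + 6 (b=9); 9→10: 7·10^10 + 7·10^7 + 7·10^6 + 7·10^5 + 7·10^4 + 7·10^3 + 7·10^2 + 7·10 + 6 = 70077777776; 70077777776−1 = 70077777775
i=8: 70077777775 = 7·10^10 + 7·10^7 + 7·10^6 + 7·10^5 + 7·10^4 + 7·10^3 + 7·10^2 + 7·10 + 5 (b=10); 10→11: 7·11^11 + 7·11^7 + 7·11^6 + 7·11^5 + 7·11^4 + 7·11^3 + 7·11^2 + 7·11 + 5 = 1997331745491; 1997331745491−1 = 1997331745490

7·11^11 + 7·11^7 + 7·11^6 + 7·11^5 + 7·11^4 + 7·11^3 + 7·11^2 + 7·11 + 4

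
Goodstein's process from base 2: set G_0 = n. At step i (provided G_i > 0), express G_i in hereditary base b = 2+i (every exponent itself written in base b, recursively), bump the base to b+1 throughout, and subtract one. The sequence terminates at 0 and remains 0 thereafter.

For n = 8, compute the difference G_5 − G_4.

1553800

(0) 8|_2 = 2^(2 + 1) ↦ 3^(3 + 1)|_3 = 81 ⇒ 80
(1) 80|_3 = 2·3^3 + 2·3^2 + 2·3 + 2 ↦ 2·4^4 + 2·4^2 + 2·4 + 2|_4 = 554 ⇒ 553
(2) 553|_4 = 2·4^4 + 2·4^2 + 2·4 + 1 ↦ 2·5^5 + 2·5^2 + 2·5 + 1|_5 = 6311 ⇒ 6310
(3) 6310|_5 = 2·5^5 + 2·5^2 + 2·5 ↦ 2·6^6 + 2·6^2 + 2·6|_6 = 93396 ⇒ 93395
(4) 93395|_6 = 2·6^6 + 2·6^2 + 6 + 5 ↦ 2·7^7 + 2·7^2 + 7 + 5|_7 = 1647196 ⇒ 1647195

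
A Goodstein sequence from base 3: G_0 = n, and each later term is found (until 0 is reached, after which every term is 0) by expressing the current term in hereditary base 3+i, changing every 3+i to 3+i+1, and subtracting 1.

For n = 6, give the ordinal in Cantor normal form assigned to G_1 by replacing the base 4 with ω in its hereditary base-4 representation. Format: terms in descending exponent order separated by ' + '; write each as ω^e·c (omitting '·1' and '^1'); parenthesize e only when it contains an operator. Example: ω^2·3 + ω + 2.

ω + 3

G_0=6  [base 3] 2·3  →[3↦4]→  2·4 = 8  −1 ⇒ G_1=7
G_1=7  [base 4] 4 + 3  →[4↦5]→  5 + 3 = 8  −1 ⇒ G_2=7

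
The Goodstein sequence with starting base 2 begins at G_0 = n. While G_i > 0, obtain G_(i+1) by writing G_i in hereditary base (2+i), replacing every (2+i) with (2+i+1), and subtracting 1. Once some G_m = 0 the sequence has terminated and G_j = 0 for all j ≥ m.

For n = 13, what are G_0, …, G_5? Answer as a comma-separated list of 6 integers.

13, 108, 1279, 16092, 280711, 5765998

i=0: 13 = 2^(2 + 1) + 2^2 + 1 (b=2); 2→3: 3^(3 + 1) + 3^3 + 1 = 109; 109−1 = 108
i=1: 108 = 3^(3 + 1) + 3^3 (b=3); 3→4: 4^(4 + 1) + 4^4 = 1280; 1280−1 = 1279
i=2: 1279 = 4^(4 + 1) + 3·4^3 + 3·4^2 + 3·4 + 3 (b=4); 4→5: 5^(5 + 1) + 3·5^3 + 3·5^2 + 3·5 + 3 = 16093; 16093−1 = 16092
i=3: 16092 = 5^(5 + 1) + 3·5^3 + 3·5^2 + 3·5 + 2 (b=5); 5→6: 6^(6 + 1) + 3·6^3 + 3·6^2 + 3·6 + 2 = 280712; 280712−1 = 280711
i=4: 280711 = 6^(6 + 1) + 3·6^3 + 3·6^2 + 3·6 + 1 (b=6); 6→7: 7^(7 + 1) + 3·7^3 + 3·7^2 + 3·7 + 1 = 5765999; 5765999−1 = 5765998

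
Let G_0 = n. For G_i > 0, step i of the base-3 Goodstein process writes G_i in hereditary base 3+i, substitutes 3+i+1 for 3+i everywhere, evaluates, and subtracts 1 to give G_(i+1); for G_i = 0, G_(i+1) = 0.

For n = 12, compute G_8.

81

12 —HB3→ 3^2 + 3 —bump→ 4^2 + 4 = 20 —(−1)→ 19
19 —HB4→ 4^2 + 3 —bump→ 5^2 + 3 = 28 —(−1)→ 27
27 —HB5→ 5^2 + 2 —bump→ 6^2 + 2 = 38 —(−1)→ 37
37 —HB6→ 6^2 + 1 —bump→ 7^2 + 1 = 50 —(−1)→ 49
49 —HB7→ 7^2 —bump→ 8^2 = 64 —(−1)→ 63
63 —HB8→ 7·8 + 7 —bump→ 7·9 + 7 = 70 —(−1)→ 69
69 —HB9→ 7·9 + 6 —bump→ 7·10 + 6 = 76 —(−1)→ 75
75 —HB10→ 7·10 + 5 —bump→ 7·11 + 5 = 82 —(−1)→ 81
81 —HB11→ 7·11 + 4 —bump→ 7·12 + 4 = 88 —(−1)→ 87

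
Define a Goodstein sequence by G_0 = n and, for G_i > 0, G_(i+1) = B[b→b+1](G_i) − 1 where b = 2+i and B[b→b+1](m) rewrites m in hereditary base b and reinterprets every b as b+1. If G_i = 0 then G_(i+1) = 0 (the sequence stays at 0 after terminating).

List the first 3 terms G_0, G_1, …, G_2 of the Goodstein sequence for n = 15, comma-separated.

15, 111, 1283

15 —HB2→ 2^(2 + 1) + 2^2 + 2 + 1 —bump→ 3^(3 + 1) + 3^3 + 3 + 1 = 112 —(−1)→ 111
111 —HB3→ 3^(3 + 1) + 3^3 + 3 —bump→ 4^(4 + 1) + 4^4 + 4 = 1284 —(−1)→ 1283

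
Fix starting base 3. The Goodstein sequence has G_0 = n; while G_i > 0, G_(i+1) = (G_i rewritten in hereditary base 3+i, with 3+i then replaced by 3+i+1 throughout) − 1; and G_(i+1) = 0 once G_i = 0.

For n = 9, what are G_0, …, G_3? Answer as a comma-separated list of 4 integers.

[0] 9 ≡ 3^2 (base 3). Lift 4: 16. −1: 15.
[1] 15 ≡ 3·4 + 3 (base 4). Lift 5: 18. −1: 17.
[2] 17 ≡ 3·5 + 2 (base 5). Lift 6: 20. −1: 19.

9, 15, 17, 19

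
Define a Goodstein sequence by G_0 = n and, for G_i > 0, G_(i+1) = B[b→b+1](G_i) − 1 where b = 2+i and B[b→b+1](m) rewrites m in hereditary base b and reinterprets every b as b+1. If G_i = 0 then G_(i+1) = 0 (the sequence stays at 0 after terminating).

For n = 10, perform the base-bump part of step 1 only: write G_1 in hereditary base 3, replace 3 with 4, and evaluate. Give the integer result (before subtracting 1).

G_0=10  [base 2] 2^(2 + 1) + 2  →[2↦3]→  3^(3 + 1) + 3 = 84  −1 ⇒ G_1=83
G_1=83  [base 3] 3^(3 + 1) + 2  →[3↦4]→  4^(4 + 1) + 2 = 1026  −1 ⇒ G_2=1025

1026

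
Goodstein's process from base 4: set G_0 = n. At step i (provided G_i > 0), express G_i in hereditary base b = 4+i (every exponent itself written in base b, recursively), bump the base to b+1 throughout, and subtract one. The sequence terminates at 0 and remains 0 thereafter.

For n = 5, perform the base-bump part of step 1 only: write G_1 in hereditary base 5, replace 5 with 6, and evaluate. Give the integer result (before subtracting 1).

6

i=0: 5 = 4 + 1 (b=4); 4→5: 5 + 1 = 6; 6−1 = 5
i=1: 5 = 5 (b=5); 5→6: 6 = 6; 6−1 = 5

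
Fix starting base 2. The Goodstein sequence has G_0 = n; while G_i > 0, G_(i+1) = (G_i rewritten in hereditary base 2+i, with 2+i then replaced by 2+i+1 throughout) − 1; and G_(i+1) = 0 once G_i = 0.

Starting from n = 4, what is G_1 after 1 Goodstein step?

G_0=4  [base 2] 2^2  →[2↦3]→  3^3 = 27  −1 ⇒ G_1=26
G_1=26  [base 3] 2·3^2 + 2·3 + 2  →[3↦4]→  2·4^2 + 2·4 + 2 = 42  −1 ⇒ G_2=41

26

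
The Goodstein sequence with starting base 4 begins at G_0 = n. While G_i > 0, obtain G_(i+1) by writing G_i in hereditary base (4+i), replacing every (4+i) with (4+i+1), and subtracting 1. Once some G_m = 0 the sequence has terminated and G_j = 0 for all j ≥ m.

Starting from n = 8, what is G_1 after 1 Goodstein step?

[0] 8 ≡ 2·4 (base 4). Lift 5: 10. −1: 9.
[1] 9 ≡ 5 + 4 (base 5). Lift 6: 10. −1: 9.

9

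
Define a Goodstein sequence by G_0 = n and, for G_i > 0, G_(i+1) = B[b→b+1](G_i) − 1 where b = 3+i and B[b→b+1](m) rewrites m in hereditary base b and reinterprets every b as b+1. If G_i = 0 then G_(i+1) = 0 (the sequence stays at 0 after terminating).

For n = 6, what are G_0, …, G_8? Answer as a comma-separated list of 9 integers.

[0] 6 ≡ 2·3 (base 3). Lift 4: 8. −1: 7.
[1] 7 ≡ 4 + 3 (base 4). Lift 5: 8. −1: 7.
[2] 7 ≡ 5 + 2 (base 5). Lift 6: 8. −1: 7.
[3] 7 ≡ 6 + 1 (base 6). Lift 7: 8. −1: 7.
[4] 7 ≡ 7 (base 7). Lift 8: 8. −1: 7.
[5] 7 ≡ 7 (base 8). Lift 9: 7. −1: 6.
[6] 6 ≡ 6 (base 9). Lift 10: 6. −1: 5.
[7] 5 ≡ 5 (base 10). Lift 11: 5. −1: 4.

6, 7, 7, 7, 7, 7, 6, 5, 4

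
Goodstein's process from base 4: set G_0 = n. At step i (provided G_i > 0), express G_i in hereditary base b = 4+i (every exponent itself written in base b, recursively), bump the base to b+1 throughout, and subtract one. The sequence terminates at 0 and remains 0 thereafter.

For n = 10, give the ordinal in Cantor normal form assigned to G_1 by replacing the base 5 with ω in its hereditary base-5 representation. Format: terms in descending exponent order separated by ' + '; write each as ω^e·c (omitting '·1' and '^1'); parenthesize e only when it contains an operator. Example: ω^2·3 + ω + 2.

G_0=10  [base 4] 2·4 + 2  →[4↦5]→  2·5 + 2 = 12  −1 ⇒ G_1=11
G_1=11  [base 5] 2·5 + 1  →[5↦6]→  2·6 + 1 = 13  −1 ⇒ G_2=12

ω·2 + 1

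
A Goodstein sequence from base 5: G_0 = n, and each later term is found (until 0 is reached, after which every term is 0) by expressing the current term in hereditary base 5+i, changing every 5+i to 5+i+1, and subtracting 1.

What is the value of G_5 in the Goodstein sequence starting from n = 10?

11

step 0: 10 = 2·5; sub 6 for 5: 2·6; = 12; G_1 = 12−1 = 11
step 1: 11 = 6 + 5; sub 7 for 6: 7 + 5; = 12; G_2 = 12−1 = 11
step 2: 11 = 7 + 4; sub 8 for 7: 8 + 4; = 12; G_3 = 12−1 = 11
step 3: 11 = 8 + 3; sub 9 for 8: 9 + 3; = 12; G_4 = 12−1 = 11
step 4: 11 = 9 + 2; sub 10 for 9: 10 + 2; = 12; G_5 = 12−1 = 11
step 5: 11 = 10 + 1; sub 11 for 10: 11 + 1; = 12; G_6 = 12−1 = 11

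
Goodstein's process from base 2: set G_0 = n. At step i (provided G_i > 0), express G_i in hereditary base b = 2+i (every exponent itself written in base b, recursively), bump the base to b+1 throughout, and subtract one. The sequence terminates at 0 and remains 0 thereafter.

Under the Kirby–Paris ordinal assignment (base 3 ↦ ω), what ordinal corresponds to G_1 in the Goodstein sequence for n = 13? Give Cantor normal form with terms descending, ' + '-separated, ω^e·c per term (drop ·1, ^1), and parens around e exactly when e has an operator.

13 —HB2→ 2^(2 + 1) + 2^2 + 1 —bump→ 3^(3 + 1) + 3^3 + 1 = 109 —(−1)→ 108
108 —HB3→ 3^(3 + 1) + 3^3 —bump→ 4^(4 + 1) + 4^4 = 1280 —(−1)→ 1279

ω^(ω + 1) + ω^ω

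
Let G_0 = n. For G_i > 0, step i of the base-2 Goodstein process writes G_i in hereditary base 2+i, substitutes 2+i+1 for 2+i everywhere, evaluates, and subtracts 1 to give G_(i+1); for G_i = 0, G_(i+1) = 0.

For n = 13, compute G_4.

280711

[0] 13 ≡ 2^(2 + 1) + 2^2 + 1 (base 2). Lift 3: 109. −1: 108.
[1] 108 ≡ 3^(3 + 1) + 3^3 (base 3). Lift 4: 1280. −1: 1279.
[2] 1279 ≡ 4^(4 + 1) + 3·4^3 + 3·4^2 + 3·4 + 3 (base 4). Lift 5: 16093. −1: 16092.
[3] 16092 ≡ 5^(5 + 1) + 3·5^3 + 3·5^2 + 3·5 + 2 (base 5). Lift 6: 280712. −1: 280711.
[4] 280711 ≡ 6^(6 + 1) + 3·6^3 + 3·6^2 + 3·6 + 1 (base 6). Lift 7: 5765999. −1: 5765998.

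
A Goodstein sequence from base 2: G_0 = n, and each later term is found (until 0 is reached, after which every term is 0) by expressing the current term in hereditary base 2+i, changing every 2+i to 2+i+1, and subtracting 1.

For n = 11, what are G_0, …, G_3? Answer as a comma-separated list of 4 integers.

11, 84, 1027, 15627

(0) 11|_2 = 2^(2 + 1) + 2 + 1 ↦ 3^(3 + 1) + 3 + 1|_3 = 85 ⇒ 84
(1) 84|_3 = 3^(3 + 1) + 3 ↦ 4^(4 + 1) + 4|_4 = 1028 ⇒ 1027
(2) 1027|_4 = 4^(4 + 1) + 3 ↦ 5^(5 + 1) + 3|_5 = 15628 ⇒ 15627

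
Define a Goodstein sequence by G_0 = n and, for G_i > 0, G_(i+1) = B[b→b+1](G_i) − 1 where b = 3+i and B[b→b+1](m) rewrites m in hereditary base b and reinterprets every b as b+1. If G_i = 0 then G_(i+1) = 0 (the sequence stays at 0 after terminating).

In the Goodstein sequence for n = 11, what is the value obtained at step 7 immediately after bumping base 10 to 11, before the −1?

56

G_0=11  [base 3] 3^2 + 2  →[3↦4]→  4^2 + 2 = 18  −1 ⇒ G_1=17
G_1=17  [base 4] 4^2 + 1  →[4↦5]→  5^2 + 1 = 26  −1 ⇒ G_2=25
G_2=25  [base 5] 5^2  →[5↦6]→  6^2 = 36  −1 ⇒ G_3=35
G_3=35  [base 6] 5·6 + 5  →[6↦7]→  5·7 + 5 = 40  −1 ⇒ G_4=39
G_4=39  [base 7] 5·7 + 4  →[7↦8]→  5·8 + 4 = 44  −1 ⇒ G_5=43
G_5=43  [base 8] 5·8 + 3  →[8↦9]→  5·9 + 3 = 48  −1 ⇒ G_6=47
G_6=47  [base 9] 5·9 + 2  →[9↦10]→  5·10 + 2 = 52  −1 ⇒ G_7=51
G_7=51  [base 10] 5·10 + 1  →[10↦11]→  5·11 + 1 = 56  −1 ⇒ G_8=55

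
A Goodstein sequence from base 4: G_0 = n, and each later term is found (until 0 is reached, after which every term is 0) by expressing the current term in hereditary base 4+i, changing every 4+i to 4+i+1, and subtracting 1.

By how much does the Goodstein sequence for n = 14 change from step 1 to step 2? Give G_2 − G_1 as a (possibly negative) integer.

2

i=0: 14 = 3·4 + 2 (b=4); 4→5: 3·5 + 2 = 17; 17−1 = 16
i=1: 16 = 3·5 + 1 (b=5); 5→6: 3·6 + 1 = 19; 19−1 = 18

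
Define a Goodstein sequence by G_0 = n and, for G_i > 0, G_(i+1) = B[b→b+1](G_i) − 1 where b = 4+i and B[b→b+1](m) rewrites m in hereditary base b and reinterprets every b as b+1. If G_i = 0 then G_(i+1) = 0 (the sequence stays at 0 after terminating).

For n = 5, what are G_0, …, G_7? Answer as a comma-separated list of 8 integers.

5, 5, 5, 4, 3, 2, 1, 0

i=0: 5 = 4 + 1 (b=4); 4→5: 5 + 1 = 6; 6−1 = 5
i=1: 5 = 5 (b=5); 5→6: 6 = 6; 6−1 = 5
i=2: 5 = 5 (b=6); 6→7: 5 = 5; 5−1 = 4
i=3: 4 = 4 (b=7); 7→8: 4 = 4; 4−1 = 3
i=4: 3 = 3 (b=8); 8→9: 3 = 3; 3−1 = 2
i=5: 2 = 2 (b=9); 9→10: 2 = 2; 2−1 = 1
i=6: 1 = 1 (b=10); 10→11: 1 = 1; 1−1 = 0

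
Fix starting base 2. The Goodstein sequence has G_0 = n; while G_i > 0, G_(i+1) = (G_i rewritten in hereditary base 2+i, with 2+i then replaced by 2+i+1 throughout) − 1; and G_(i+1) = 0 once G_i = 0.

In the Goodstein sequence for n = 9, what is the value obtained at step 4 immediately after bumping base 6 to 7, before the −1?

[0] 9 ≡ 2^(2 + 1) + 1 (base 2). Lift 3: 82. −1: 81.
[1] 81 ≡ 3^(3 + 1) (base 3). Lift 4: 1024. −1: 1023.
[2] 1023 ≡ 3·4^4 + 3·4^3 + 3·4^2 + 3·4 + 3 (base 4). Lift 5: 9843. −1: 9842.
[3] 9842 ≡ 3·5^5 + 3·5^3 + 3·5^2 + 3·5 + 2 (base 5). Lift 6: 140744. −1: 140743.
[4] 140743 ≡ 3·6^6 + 3·6^3 + 3·6^2 + 3·6 + 1 (base 6). Lift 7: 2471827. −1: 2471826.

2471827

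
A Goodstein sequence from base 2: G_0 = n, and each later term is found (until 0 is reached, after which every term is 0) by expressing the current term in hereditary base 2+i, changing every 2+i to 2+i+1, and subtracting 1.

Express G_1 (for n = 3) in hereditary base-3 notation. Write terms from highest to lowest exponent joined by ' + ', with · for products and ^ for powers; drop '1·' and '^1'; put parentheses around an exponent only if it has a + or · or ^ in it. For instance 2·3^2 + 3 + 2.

i=0: 3 = 2 + 1 (b=2); 2→3: 3 + 1 = 4; 4−1 = 3
i=1: 3 = 3 (b=3); 3→4: 4 = 4; 4−1 = 3

3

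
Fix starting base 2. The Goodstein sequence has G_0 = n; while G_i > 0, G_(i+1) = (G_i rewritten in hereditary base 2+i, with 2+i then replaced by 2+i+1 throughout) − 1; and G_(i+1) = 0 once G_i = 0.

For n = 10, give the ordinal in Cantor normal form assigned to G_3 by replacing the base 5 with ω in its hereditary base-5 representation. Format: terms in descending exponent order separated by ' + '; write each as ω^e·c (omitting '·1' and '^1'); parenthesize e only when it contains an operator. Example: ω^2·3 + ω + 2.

i=0: 10 = 2^(2 + 1) + 2 (b=2); 2→3: 3^(3 + 1) + 3 = 84; 84−1 = 83
i=1: 83 = 3^(3 + 1) + 2 (b=3); 3→4: 4^(4 + 1) + 2 = 1026; 1026−1 = 1025
i=2: 1025 = 4^(4 + 1) + 1 (b=4); 4→5: 5^(5 + 1) + 1 = 15626; 15626−1 = 15625
i=3: 15625 = 5^(5 + 1) (b=5); 5→6: 6^(6 + 1) = 279936; 279936−1 = 279935

ω^(ω + 1)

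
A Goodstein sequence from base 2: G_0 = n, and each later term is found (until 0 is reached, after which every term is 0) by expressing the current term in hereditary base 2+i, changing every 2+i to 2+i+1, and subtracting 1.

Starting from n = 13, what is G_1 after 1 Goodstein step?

base 2: 13 = 2^(2 + 1) + 2^2 + 1; at 3: 3^(3 + 1) + 3^3 + 1 = 109; next = 108
base 3: 108 = 3^(3 + 1) + 3^3; at 4: 4^(4 + 1) + 4^4 = 1280; next = 1279

108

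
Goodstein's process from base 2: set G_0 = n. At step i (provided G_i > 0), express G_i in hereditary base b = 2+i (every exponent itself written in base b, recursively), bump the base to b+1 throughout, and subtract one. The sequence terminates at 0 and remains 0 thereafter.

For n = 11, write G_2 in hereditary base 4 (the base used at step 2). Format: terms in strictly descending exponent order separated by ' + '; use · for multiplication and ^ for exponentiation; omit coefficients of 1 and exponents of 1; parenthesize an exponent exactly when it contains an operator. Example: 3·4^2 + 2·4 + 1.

4^(4 + 1) + 3

i=0: 11 = 2^(2 + 1) + 2 + 1 (b=2); 2→3: 3^(3 + 1) + 3 + 1 = 85; 85−1 = 84
i=1: 84 = 3^(3 + 1) + 3 (b=3); 3→4: 4^(4 + 1) + 4 = 1028; 1028−1 = 1027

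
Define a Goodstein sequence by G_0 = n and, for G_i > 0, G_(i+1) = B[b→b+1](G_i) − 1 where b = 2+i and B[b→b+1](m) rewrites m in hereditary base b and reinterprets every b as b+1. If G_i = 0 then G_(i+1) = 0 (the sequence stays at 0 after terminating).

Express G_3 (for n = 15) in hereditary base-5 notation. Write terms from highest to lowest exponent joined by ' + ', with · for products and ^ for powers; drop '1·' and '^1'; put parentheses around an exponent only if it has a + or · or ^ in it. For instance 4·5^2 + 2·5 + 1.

5^(5 + 1) + 5^5 + 2

step 0: 15 = 2^(2 + 1) + 2^2 + 2 + 1; sub 3 for 2: 3^(3 + 1) + 3^3 + 3 + 1; = 112; G_1 = 112−1 = 111
step 1: 111 = 3^(3 + 1) + 3^3 + 3; sub 4 for 3: 4^(4 + 1) + 4^4 + 4; = 1284; G_2 = 1284−1 = 1283
step 2: 1283 = 4^(4 + 1) + 4^4 + 3; sub 5 for 4: 5^(5 + 1) + 5^5 + 3; = 18753; G_3 = 18753−1 = 18752
step 3: 18752 = 5^(5 + 1) + 5^5 + 2; sub 6 for 5: 6^(6 + 1) + 6^6 + 2; = 326594; G_4 = 326594−1 = 326593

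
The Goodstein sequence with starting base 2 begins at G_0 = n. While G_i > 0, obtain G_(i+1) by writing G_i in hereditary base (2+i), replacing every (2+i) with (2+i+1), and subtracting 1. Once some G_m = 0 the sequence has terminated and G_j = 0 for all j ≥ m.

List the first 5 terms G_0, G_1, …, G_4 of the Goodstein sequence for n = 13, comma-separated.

(0) 13|_2 = 2^(2 + 1) + 2^2 + 1 ↦ 3^(3 + 1) + 3^3 + 1|_3 = 109 ⇒ 108
(1) 108|_3 = 3^(3 + 1) + 3^3 ↦ 4^(4 + 1) + 4^4|_4 = 1280 ⇒ 1279
(2) 1279|_4 = 4^(4 + 1) + 3·4^3 + 3·4^2 + 3·4 + 3 ↦ 5^(5 + 1) + 3·5^3 + 3·5^2 + 3·5 + 3|_5 = 16093 ⇒ 16092
(3) 16092|_5 = 5^(5 + 1) + 3·5^3 + 3·5^2 + 3·5 + 2 ↦ 6^(6 + 1) + 3·6^3 + 3·6^2 + 3·6 + 2|_6 = 280712 ⇒ 280711

13, 108, 1279, 16092, 280711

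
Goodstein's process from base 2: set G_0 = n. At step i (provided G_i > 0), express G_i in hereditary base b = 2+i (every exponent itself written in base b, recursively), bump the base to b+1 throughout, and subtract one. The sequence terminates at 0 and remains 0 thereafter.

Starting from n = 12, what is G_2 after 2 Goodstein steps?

1065

base 2: 12 = 2^(2 + 1) + 2^2; at 3: 3^(3 + 1) + 3^3 = 108; next = 107
base 3: 107 = 3^(3 + 1) + 2·3^2 + 2·3 + 2; at 4: 4^(4 + 1) + 2·4^2 + 2·4 + 2 = 1066; next = 1065
base 4: 1065 = 4^(4 + 1) + 2·4^2 + 2·4 + 1; at 5: 5^(5 + 1) + 2·5^2 + 2·5 + 1 = 15686; next = 15685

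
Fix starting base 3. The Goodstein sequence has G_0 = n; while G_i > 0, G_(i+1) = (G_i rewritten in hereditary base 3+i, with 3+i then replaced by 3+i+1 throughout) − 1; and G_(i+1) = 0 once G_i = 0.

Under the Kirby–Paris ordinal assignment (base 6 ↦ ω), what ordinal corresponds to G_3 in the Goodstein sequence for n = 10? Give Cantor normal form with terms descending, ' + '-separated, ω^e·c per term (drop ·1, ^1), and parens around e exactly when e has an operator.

i=0: 10 = 3^2 + 1 (b=3); 3→4: 4^2 + 1 = 17; 17−1 = 16
i=1: 16 = 4^2 (b=4); 4→5: 5^2 = 25; 25−1 = 24
i=2: 24 = 4·5 + 4 (b=5); 5→6: 4·6 + 4 = 28; 28−1 = 27
i=3: 27 = 4·6 + 3 (b=6); 6→7: 4·7 + 3 = 31; 31−1 = 30

ω·4 + 3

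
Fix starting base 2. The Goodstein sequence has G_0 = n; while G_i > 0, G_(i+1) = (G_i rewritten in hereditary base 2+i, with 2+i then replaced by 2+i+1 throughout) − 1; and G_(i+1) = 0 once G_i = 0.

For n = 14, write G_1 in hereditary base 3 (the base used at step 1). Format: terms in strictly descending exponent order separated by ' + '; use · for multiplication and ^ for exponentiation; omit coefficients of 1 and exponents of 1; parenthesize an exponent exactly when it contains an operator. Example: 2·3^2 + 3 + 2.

3^(3 + 1) + 3^3 + 2

G_0=14  [base 2] 2^(2 + 1) + 2^2 + 2  →[2↦3]→  3^(3 + 1) + 3^3 + 3 = 111  −1 ⇒ G_1=110
G_1=110  [base 3] 3^(3 + 1) + 3^3 + 2  →[3↦4]→  4^(4 + 1) + 4^4 + 2 = 1282  −1 ⇒ G_2=1281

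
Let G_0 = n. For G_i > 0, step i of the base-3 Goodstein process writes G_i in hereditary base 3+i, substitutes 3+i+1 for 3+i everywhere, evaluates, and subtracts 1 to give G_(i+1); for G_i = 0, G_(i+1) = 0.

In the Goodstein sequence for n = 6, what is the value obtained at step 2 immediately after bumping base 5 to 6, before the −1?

8

[0] 6 ≡ 2·3 (base 3). Lift 4: 8. −1: 7.
[1] 7 ≡ 4 + 3 (base 4). Lift 5: 8. −1: 7.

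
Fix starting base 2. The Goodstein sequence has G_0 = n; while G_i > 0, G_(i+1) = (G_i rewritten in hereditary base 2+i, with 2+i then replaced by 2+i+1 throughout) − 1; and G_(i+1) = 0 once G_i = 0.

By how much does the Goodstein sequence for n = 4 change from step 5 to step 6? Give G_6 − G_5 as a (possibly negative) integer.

4 —HB2→ 2^2 —bump→ 3^3 = 27 —(−1)→ 26
26 —HB3→ 2·3^2 + 2·3 + 2 —bump→ 2·4^2 + 2·4 + 2 = 42 —(−1)→ 41
41 —HB4→ 2·4^2 + 2·4 + 1 —bump→ 2·5^2 + 2·5 + 1 = 61 —(−1)→ 60
60 —HB5→ 2·5^2 + 2·5 —bump→ 2·6^2 + 2·6 = 84 —(−1)→ 83
83 —HB6→ 2·6^2 + 6 + 5 —bump→ 2·7^2 + 7 + 5 = 110 —(−1)→ 109
109 —HB7→ 2·7^2 + 7 + 4 —bump→ 2·8^2 + 8 + 4 = 140 —(−1)→ 139

30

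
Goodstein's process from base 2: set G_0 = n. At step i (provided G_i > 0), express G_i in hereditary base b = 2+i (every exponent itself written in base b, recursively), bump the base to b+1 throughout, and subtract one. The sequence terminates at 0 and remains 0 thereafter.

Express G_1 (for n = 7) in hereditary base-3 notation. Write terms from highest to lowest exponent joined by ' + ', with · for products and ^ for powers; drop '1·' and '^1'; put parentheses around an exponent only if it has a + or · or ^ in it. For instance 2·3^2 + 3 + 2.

7 —HB2→ 2^2 + 2 + 1 —bump→ 3^3 + 3 + 1 = 31 —(−1)→ 30
30 —HB3→ 3^3 + 3 —bump→ 4^4 + 4 = 260 —(−1)→ 259

3^3 + 3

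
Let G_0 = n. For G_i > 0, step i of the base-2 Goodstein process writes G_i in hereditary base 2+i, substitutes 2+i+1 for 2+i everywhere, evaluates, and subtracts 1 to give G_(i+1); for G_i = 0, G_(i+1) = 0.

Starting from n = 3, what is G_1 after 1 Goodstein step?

3

3 —HB2→ 2 + 1 —bump→ 3 + 1 = 4 —(−1)→ 3
3 —HB3→ 3 —bump→ 4 = 4 —(−1)→ 3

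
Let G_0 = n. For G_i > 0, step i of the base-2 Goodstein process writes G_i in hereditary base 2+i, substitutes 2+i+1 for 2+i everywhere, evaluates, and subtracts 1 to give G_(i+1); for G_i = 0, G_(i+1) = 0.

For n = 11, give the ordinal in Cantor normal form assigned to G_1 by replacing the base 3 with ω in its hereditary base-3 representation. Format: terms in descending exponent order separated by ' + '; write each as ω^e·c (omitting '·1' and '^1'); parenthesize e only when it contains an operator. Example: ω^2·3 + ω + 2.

11 —HB2→ 2^(2 + 1) + 2 + 1 —bump→ 3^(3 + 1) + 3 + 1 = 85 —(−1)→ 84
84 —HB3→ 3^(3 + 1) + 3 —bump→ 4^(4 + 1) + 4 = 1028 —(−1)→ 1027

ω^(ω + 1) + ω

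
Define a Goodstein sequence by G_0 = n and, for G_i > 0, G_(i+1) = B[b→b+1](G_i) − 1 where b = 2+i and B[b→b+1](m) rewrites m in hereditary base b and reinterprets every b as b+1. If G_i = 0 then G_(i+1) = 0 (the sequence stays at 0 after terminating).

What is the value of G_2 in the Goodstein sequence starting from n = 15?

base 2: 15 = 2^(2 + 1) + 2^2 + 2 + 1; at 3: 3^(3 + 1) + 3^3 + 3 + 1 = 112; next = 111
base 3: 111 = 3^(3 + 1) + 3^3 + 3; at 4: 4^(4 + 1) + 4^4 + 4 = 1284; next = 1283
base 4: 1283 = 4^(4 + 1) + 4^4 + 3; at 5: 5^(5 + 1) + 5^5 + 3 = 18753; next = 18752

1283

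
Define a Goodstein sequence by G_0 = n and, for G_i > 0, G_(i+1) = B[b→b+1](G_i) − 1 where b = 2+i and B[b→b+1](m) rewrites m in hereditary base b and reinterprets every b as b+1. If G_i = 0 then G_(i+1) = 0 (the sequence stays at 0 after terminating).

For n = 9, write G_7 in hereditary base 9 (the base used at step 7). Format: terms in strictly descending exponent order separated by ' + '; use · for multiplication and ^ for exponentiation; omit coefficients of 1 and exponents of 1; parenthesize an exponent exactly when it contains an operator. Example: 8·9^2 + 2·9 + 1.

3·9^9 + 3·9^3 + 3·9^2 + 2·9 + 6

[0] 9 ≡ 2^(2 + 1) + 1 (base 2). Lift 3: 82. −1: 81.
[1] 81 ≡ 3^(3 + 1) (base 3). Lift 4: 1024. −1: 1023.
[2] 1023 ≡ 3·4^4 + 3·4^3 + 3·4^2 + 3·4 + 3 (base 4). Lift 5: 9843. −1: 9842.
[3] 9842 ≡ 3·5^5 + 3·5^3 + 3·5^2 + 3·5 + 2 (base 5). Lift 6: 140744. −1: 140743.
[4] 140743 ≡ 3·6^6 + 3·6^3 + 3·6^2 + 3·6 + 1 (base 6). Lift 7: 2471827. −1: 2471826.
[5] 2471826 ≡ 3·7^7 + 3·7^3 + 3·7^2 + 3·7 (base 7). Lift 8: 50333400. −1: 50333399.
[6] 50333399 ≡ 3·8^8 + 3·8^3 + 3·8^2 + 2·8 + 7 (base 8). Lift 9: 1162263922. −1: 1162263921.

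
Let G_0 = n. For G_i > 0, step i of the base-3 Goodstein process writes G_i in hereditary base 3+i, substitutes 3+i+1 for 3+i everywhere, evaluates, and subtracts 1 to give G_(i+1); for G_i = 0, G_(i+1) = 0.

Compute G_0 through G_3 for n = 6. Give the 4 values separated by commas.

i=0: 6 = 2·3 (b=3); 3→4: 2·4 = 8; 8−1 = 7
i=1: 7 = 4 + 3 (b=4); 4→5: 5 + 3 = 8; 8−1 = 7
i=2: 7 = 5 + 2 (b=5); 5→6: 6 + 2 = 8; 8−1 = 7

6, 7, 7, 7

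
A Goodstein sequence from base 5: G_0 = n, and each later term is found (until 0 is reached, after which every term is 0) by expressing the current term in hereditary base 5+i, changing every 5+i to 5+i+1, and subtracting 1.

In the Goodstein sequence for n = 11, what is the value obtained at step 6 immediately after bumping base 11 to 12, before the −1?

base 5: 11 = 2·5 + 1; at 6: 2·6 + 1 = 13; next = 12
base 6: 12 = 2·6; at 7: 2·7 = 14; next = 13
base 7: 13 = 7 + 6; at 8: 8 + 6 = 14; next = 13
base 8: 13 = 8 + 5; at 9: 9 + 5 = 14; next = 13
base 9: 13 = 9 + 4; at 10: 10 + 4 = 14; next = 13
base 10: 13 = 10 + 3; at 11: 11 + 3 = 14; next = 13

14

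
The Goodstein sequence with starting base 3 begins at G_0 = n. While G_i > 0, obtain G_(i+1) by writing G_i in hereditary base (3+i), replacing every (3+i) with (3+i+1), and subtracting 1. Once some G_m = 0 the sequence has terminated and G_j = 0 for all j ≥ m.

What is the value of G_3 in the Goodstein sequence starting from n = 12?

37

(0) 12|_3 = 3^2 + 3 ↦ 4^2 + 4|_4 = 20 ⇒ 19
(1) 19|_4 = 4^2 + 3 ↦ 5^2 + 3|_5 = 28 ⇒ 27
(2) 27|_5 = 5^2 + 2 ↦ 6^2 + 2|_6 = 38 ⇒ 37
(3) 37|_6 = 6^2 + 1 ↦ 7^2 + 1|_7 = 50 ⇒ 49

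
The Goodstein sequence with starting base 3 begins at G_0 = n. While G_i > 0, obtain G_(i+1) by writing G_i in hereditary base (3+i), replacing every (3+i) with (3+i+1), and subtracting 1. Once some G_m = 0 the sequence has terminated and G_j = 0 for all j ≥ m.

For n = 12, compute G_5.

63

(0) 12|_3 = 3^2 + 3 ↦ 4^2 + 4|_4 = 20 ⇒ 19
(1) 19|_4 = 4^2 + 3 ↦ 5^2 + 3|_5 = 28 ⇒ 27
(2) 27|_5 = 5^2 + 2 ↦ 6^2 + 2|_6 = 38 ⇒ 37
(3) 37|_6 = 6^2 + 1 ↦ 7^2 + 1|_7 = 50 ⇒ 49
(4) 49|_7 = 7^2 ↦ 8^2|_8 = 64 ⇒ 63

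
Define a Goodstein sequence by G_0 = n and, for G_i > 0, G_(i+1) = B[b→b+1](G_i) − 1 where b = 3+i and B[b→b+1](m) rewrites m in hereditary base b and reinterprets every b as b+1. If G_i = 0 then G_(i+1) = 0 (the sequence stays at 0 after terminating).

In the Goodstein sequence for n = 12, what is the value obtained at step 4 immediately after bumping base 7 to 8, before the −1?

[0] 12 ≡ 3^2 + 3 (base 3). Lift 4: 20. −1: 19.
[1] 19 ≡ 4^2 + 3 (base 4). Lift 5: 28. −1: 27.
[2] 27 ≡ 5^2 + 2 (base 5). Lift 6: 38. −1: 37.
[3] 37 ≡ 6^2 + 1 (base 6). Lift 7: 50. −1: 49.
[4] 49 ≡ 7^2 (base 7). Lift 8: 64. −1: 63.

64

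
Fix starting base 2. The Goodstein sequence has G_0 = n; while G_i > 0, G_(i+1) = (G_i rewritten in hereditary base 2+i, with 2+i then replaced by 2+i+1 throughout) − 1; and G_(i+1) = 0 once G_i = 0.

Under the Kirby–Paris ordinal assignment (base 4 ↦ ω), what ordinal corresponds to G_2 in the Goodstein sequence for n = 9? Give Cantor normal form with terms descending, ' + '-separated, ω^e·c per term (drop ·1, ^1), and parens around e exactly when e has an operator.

9 —HB2→ 2^(2 + 1) + 1 —bump→ 3^(3 + 1) + 1 = 82 —(−1)→ 81
81 —HB3→ 3^(3 + 1) —bump→ 4^(4 + 1) = 1024 —(−1)→ 1023

ω^ω·3 + ω^3·3 + ω^2·3 + ω·3 + 3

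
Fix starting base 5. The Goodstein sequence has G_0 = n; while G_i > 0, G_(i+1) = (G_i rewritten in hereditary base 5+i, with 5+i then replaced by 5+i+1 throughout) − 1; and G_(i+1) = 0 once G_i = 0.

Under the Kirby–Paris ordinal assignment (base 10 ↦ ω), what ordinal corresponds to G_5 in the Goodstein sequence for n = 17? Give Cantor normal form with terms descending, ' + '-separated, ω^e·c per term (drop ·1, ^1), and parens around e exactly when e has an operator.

ω·2 + 5

[0] 17 ≡ 3·5 + 2 (base 5). Lift 6: 20. −1: 19.
[1] 19 ≡ 3·6 + 1 (base 6). Lift 7: 22. −1: 21.
[2] 21 ≡ 3·7 (base 7). Lift 8: 24. −1: 23.
[3] 23 ≡ 2·8 + 7 (base 8). Lift 9: 25. −1: 24.
[4] 24 ≡ 2·9 + 6 (base 9). Lift 10: 26. −1: 25.
[5] 25 ≡ 2·10 + 5 (base 10). Lift 11: 27. −1: 26.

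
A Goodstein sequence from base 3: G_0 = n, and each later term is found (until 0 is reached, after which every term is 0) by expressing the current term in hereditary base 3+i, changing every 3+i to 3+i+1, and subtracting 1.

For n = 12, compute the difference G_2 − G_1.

8

i=0: 12 = 3^2 + 3 (b=3); 3→4: 4^2 + 4 = 20; 20−1 = 19
i=1: 19 = 4^2 + 3 (b=4); 4→5: 5^2 + 3 = 28; 28−1 = 27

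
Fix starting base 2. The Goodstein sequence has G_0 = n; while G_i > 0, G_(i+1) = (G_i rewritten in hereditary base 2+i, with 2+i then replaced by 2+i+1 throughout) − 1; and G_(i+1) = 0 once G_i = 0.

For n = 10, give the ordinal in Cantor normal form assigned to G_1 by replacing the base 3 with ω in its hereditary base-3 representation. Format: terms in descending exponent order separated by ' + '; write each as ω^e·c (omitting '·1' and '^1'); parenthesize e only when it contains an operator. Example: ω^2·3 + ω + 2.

ω^(ω + 1) + 2

(0) 10|_2 = 2^(2 + 1) + 2 ↦ 3^(3 + 1) + 3|_3 = 84 ⇒ 83
(1) 83|_3 = 3^(3 + 1) + 2 ↦ 4^(4 + 1) + 2|_4 = 1026 ⇒ 1025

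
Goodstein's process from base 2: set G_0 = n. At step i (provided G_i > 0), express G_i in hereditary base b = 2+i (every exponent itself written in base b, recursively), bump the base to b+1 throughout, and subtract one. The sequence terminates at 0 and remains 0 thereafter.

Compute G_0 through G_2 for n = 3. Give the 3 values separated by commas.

3, 3, 3

step 0: 3 = 2 + 1; sub 3 for 2: 3 + 1; = 4; G_1 = 4−1 = 3
step 1: 3 = 3; sub 4 for 3: 4; = 4; G_2 = 4−1 = 3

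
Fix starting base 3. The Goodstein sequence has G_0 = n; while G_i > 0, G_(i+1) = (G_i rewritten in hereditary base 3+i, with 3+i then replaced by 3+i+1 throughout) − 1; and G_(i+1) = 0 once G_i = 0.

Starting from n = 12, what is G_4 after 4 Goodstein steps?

G_0 = 12. HB_3(12) = 3^2 + 3. Bump = 20. G_1 = 19.
G_1 = 19. HB_4(19) = 4^2 + 3. Bump = 28. G_2 = 27.
G_2 = 27. HB_5(27) = 5^2 + 2. Bump = 38. G_3 = 37.
G_3 = 37. HB_6(37) = 6^2 + 1. Bump = 50. G_4 = 49.
G_4 = 49. HB_7(49) = 7^2. Bump = 64. G_5 = 63.

49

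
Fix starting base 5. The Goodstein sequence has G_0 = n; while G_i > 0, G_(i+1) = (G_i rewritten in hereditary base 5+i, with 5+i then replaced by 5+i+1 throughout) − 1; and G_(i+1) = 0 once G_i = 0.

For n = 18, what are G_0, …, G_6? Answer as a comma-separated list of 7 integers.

18, 20, 22, 24, 26, 27, 28

i=0: 18 = 3·5 + 3 (b=5); 5→6: 3·6 + 3 = 21; 21−1 = 20
i=1: 20 = 3·6 + 2 (b=6); 6→7: 3·7 + 2 = 23; 23−1 = 22
i=2: 22 = 3·7 + 1 (b=7); 7→8: 3·8 + 1 = 25; 25−1 = 24
i=3: 24 = 3·8 (b=8); 8→9: 3·9 = 27; 27−1 = 26
i=4: 26 = 2·9 + 8 (b=9); 9→10: 2·10 + 8 = 28; 28−1 = 27
i=5: 27 = 2·10 + 7 (b=10); 10→11: 2·11 + 7 = 29; 29−1 = 28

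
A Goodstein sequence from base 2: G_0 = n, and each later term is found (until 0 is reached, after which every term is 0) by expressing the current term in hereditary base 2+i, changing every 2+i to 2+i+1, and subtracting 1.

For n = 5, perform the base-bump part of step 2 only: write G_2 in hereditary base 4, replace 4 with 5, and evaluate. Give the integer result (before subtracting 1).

468

G_0=5  [base 2] 2^2 + 1  →[2↦3]→  3^3 + 1 = 28  −1 ⇒ G_1=27
G_1=27  [base 3] 3^3  →[3↦4]→  4^4 = 256  −1 ⇒ G_2=255
G_2=255  [base 4] 3·4^3 + 3·4^2 + 3·4 + 3  →[4↦5]→  3·5^3 + 3·5^2 + 3·5 + 3 = 468  −1 ⇒ G_3=467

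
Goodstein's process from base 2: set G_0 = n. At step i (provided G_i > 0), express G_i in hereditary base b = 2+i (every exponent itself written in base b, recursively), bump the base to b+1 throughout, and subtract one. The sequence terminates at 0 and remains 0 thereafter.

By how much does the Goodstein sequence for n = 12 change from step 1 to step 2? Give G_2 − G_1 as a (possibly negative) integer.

i=0: 12 = 2^(2 + 1) + 2^2 (b=2); 2→3: 3^(3 + 1) + 3^3 = 108; 108−1 = 107
i=1: 107 = 3^(3 + 1) + 2·3^2 + 2·3 + 2 (b=3); 3→4: 4^(4 + 1) + 2·4^2 + 2·4 + 2 = 1066; 1066−1 = 1065

958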